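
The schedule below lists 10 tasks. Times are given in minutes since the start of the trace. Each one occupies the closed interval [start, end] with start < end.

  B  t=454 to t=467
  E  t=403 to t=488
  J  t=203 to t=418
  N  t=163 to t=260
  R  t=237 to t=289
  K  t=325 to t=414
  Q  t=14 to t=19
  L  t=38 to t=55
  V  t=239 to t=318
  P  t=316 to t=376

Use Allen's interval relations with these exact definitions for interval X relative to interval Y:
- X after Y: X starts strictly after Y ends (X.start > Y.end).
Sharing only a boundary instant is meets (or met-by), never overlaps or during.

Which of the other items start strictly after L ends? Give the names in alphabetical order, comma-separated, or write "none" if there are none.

B, E, J, K, N, P, R, V

Target L = [t=38, t=55].
B [t=454, t=467] → after → yes.
E [t=403, t=488] → after → yes.
J [t=203, t=418] → after → yes.
K [t=325, t=414] → after → yes.
N [t=163, t=260] → after → yes.
P [t=316, t=376] → after → yes.
Q [t=14, t=19] → before → no.
R [t=237, t=289] → after → yes.
V [t=239, t=318] → after → yes.
Result: B, E, J, K, N, P, R, V.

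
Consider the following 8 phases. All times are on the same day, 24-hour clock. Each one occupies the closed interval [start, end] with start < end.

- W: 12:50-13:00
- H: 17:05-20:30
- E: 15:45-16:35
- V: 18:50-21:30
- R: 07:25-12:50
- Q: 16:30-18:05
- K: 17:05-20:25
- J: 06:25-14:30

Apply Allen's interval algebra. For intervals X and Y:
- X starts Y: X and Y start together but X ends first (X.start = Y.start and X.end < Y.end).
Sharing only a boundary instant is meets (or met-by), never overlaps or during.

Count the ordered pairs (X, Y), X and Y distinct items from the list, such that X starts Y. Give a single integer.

1

Checking all 56 ordered pairs for relation 'starts'; matching pairs in alphabetical order:
(K, H): K starts H ✓
Count: 1.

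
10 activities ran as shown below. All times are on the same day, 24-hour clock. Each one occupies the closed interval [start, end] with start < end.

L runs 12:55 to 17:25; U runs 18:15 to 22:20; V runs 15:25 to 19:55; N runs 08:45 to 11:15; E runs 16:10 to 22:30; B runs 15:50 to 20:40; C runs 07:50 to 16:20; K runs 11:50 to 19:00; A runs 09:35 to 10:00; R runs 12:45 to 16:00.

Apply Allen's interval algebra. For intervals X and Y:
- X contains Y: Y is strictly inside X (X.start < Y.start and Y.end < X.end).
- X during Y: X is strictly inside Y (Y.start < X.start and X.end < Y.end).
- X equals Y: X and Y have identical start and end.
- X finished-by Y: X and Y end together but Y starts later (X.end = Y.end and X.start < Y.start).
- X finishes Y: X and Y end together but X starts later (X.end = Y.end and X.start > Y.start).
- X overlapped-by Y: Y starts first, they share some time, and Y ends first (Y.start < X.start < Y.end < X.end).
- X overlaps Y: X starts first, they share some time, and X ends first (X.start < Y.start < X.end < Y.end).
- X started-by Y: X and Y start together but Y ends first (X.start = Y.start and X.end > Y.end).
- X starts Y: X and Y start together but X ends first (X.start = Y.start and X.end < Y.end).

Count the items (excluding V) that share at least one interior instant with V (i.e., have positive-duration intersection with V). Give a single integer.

Target V = [15:25, 19:55].
A [09:35, 10:00] → before → no.
B [15:50, 20:40] → overlapped-by → counts.
C [07:50, 16:20] → overlaps → counts.
E [16:10, 22:30] → overlapped-by → counts.
K [11:50, 19:00] → overlaps → counts.
L [12:55, 17:25] → overlaps → counts.
N [08:45, 11:15] → before → no.
R [12:45, 16:00] → overlaps → counts.
U [18:15, 22:20] → overlapped-by → counts.
Total: 7.

7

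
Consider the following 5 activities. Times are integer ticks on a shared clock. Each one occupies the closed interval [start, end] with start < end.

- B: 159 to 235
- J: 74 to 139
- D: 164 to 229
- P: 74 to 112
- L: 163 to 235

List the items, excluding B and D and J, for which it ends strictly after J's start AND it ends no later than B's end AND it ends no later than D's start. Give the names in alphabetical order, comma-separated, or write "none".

P

Conditions: its end is strictly after J's start (X.end > 74) AND its end is no later than B's end (X.end <= 235) AND its end is no later than D's start (X.end <= 164).
L: end 235 > 74? ✓; end 235 <= 235? ✓; end 235 <= 164? ✗ → no.
P: end 112 > 74? ✓; end 112 <= 235? ✓; end 112 <= 164? ✓ → yes.
Result: P.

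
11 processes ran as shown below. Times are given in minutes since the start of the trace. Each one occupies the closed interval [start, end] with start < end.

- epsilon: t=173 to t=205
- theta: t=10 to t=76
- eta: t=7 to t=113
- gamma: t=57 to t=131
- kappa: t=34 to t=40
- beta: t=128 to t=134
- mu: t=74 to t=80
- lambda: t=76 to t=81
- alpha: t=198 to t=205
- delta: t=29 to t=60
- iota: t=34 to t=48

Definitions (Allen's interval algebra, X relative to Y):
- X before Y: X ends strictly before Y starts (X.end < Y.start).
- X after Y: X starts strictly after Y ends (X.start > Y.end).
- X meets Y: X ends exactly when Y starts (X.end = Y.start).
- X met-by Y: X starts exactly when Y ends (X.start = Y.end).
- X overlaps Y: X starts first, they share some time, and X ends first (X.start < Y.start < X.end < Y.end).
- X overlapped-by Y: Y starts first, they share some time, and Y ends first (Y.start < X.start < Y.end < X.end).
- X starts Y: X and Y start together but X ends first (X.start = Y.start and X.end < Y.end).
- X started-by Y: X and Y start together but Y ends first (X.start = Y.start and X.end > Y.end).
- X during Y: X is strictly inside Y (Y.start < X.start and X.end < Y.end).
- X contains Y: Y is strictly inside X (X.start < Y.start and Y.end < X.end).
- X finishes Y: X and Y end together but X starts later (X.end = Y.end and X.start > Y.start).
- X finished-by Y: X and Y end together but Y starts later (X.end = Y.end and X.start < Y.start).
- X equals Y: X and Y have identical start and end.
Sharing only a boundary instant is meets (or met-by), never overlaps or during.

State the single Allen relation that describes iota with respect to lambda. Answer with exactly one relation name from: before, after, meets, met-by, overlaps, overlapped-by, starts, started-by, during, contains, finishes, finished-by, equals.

iota = [t=34, t=48]; lambda = [t=76, t=81].
Compare endpoints: iota.start < lambda.start, iota.start < lambda.end, iota.end < lambda.start, iota.end < lambda.end.
That pattern is 'before'.

before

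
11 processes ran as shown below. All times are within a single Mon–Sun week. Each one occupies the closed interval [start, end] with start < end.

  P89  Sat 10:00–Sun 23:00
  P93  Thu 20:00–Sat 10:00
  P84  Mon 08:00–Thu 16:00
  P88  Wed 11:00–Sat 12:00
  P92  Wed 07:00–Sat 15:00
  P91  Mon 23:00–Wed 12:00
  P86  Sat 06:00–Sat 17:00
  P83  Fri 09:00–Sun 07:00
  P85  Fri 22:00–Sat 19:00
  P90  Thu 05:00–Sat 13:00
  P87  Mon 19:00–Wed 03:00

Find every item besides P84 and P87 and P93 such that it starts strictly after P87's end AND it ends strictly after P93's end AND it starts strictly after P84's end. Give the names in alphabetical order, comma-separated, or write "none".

P83, P85, P86, P89

Conditions: its start is strictly after P87's end (X.start > Wed 03:00) AND its end is strictly after P93's end (X.end > Sat 10:00) AND its start is strictly after P84's end (X.start > Thu 16:00).
P83: start Fri 09:00 > Wed 03:00? ✓; end Sun 07:00 > Sat 10:00? ✓; start Fri 09:00 > Thu 16:00? ✓ → yes.
P85: start Fri 22:00 > Wed 03:00? ✓; end Sat 19:00 > Sat 10:00? ✓; start Fri 22:00 > Thu 16:00? ✓ → yes.
P86: start Sat 06:00 > Wed 03:00? ✓; end Sat 17:00 > Sat 10:00? ✓; start Sat 06:00 > Thu 16:00? ✓ → yes.
P88: start Wed 11:00 > Wed 03:00? ✓; end Sat 12:00 > Sat 10:00? ✓; start Wed 11:00 > Thu 16:00? ✗ → no.
P89: start Sat 10:00 > Wed 03:00? ✓; end Sun 23:00 > Sat 10:00? ✓; start Sat 10:00 > Thu 16:00? ✓ → yes.
P90: start Thu 05:00 > Wed 03:00? ✓; end Sat 13:00 > Sat 10:00? ✓; start Thu 05:00 > Thu 16:00? ✗ → no.
P91: start Mon 23:00 > Wed 03:00? ✗; end Wed 12:00 > Sat 10:00? ✗; start Mon 23:00 > Thu 16:00? ✗ → no.
P92: start Wed 07:00 > Wed 03:00? ✓; end Sat 15:00 > Sat 10:00? ✓; start Wed 07:00 > Thu 16:00? ✗ → no.
Result: P83, P85, P86, P89.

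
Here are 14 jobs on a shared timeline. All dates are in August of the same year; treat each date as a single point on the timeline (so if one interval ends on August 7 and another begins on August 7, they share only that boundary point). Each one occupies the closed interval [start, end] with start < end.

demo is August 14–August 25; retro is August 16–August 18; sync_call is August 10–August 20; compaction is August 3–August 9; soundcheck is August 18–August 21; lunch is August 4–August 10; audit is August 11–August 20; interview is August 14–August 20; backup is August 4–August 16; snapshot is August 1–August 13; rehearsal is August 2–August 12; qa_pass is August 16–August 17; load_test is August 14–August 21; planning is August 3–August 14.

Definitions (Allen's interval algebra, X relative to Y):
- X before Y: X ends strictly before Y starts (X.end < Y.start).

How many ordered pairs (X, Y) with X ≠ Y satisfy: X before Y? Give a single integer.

Checking all 182 ordered pairs for relation 'before'; matching pairs in alphabetical order:
(backup, soundcheck): backup before soundcheck ✓
(compaction, audit): compaction before audit ✓
(compaction, demo): compaction before demo ✓
(compaction, interview): compaction before interview ✓
(compaction, load_test): compaction before load_test ✓
(compaction, qa_pass): compaction before qa_pass ✓
(compaction, retro): compaction before retro ✓
(compaction, soundcheck): compaction before soundcheck ✓
(compaction, sync_call): compaction before sync_call ✓
(lunch, audit): lunch before audit ✓
(lunch, demo): lunch before demo ✓
(lunch, interview): lunch before interview ✓
(lunch, load_test): lunch before load_test ✓
(lunch, qa_pass): lunch before qa_pass ✓
(lunch, retro): lunch before retro ✓
(lunch, soundcheck): lunch before soundcheck ✓
(planning, qa_pass): planning before qa_pass ✓
(planning, retro): planning before retro ✓
(planning, soundcheck): planning before soundcheck ✓
(qa_pass, soundcheck): qa_pass before soundcheck ✓
(rehearsal, demo): rehearsal before demo ✓
(rehearsal, interview): rehearsal before interview ✓
(rehearsal, load_test): rehearsal before load_test ✓
(rehearsal, qa_pass): rehearsal before qa_pass ✓
... plus 8 further pairs not listed.
Count: 32.

32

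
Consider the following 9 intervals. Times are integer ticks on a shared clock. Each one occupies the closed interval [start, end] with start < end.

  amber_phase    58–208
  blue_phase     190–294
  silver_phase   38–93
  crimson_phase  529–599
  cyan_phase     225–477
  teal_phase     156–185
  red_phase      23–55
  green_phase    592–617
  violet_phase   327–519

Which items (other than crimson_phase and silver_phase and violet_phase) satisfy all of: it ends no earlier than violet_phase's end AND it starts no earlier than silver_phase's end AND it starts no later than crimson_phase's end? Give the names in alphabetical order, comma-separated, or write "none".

green_phase

Conditions: its end is no earlier than violet_phase's end (X.end >= 519) AND its start is no earlier than silver_phase's end (X.start >= 93) AND its start is no later than crimson_phase's end (X.start <= 599).
amber_phase: end 208 >= 519? ✗; start 58 >= 93? ✗; start 58 <= 599? ✓ → no.
blue_phase: end 294 >= 519? ✗; start 190 >= 93? ✓; start 190 <= 599? ✓ → no.
cyan_phase: end 477 >= 519? ✗; start 225 >= 93? ✓; start 225 <= 599? ✓ → no.
green_phase: end 617 >= 519? ✓; start 592 >= 93? ✓; start 592 <= 599? ✓ → yes.
red_phase: end 55 >= 519? ✗; start 23 >= 93? ✗; start 23 <= 599? ✓ → no.
teal_phase: end 185 >= 519? ✗; start 156 >= 93? ✓; start 156 <= 599? ✓ → no.
Result: green_phase.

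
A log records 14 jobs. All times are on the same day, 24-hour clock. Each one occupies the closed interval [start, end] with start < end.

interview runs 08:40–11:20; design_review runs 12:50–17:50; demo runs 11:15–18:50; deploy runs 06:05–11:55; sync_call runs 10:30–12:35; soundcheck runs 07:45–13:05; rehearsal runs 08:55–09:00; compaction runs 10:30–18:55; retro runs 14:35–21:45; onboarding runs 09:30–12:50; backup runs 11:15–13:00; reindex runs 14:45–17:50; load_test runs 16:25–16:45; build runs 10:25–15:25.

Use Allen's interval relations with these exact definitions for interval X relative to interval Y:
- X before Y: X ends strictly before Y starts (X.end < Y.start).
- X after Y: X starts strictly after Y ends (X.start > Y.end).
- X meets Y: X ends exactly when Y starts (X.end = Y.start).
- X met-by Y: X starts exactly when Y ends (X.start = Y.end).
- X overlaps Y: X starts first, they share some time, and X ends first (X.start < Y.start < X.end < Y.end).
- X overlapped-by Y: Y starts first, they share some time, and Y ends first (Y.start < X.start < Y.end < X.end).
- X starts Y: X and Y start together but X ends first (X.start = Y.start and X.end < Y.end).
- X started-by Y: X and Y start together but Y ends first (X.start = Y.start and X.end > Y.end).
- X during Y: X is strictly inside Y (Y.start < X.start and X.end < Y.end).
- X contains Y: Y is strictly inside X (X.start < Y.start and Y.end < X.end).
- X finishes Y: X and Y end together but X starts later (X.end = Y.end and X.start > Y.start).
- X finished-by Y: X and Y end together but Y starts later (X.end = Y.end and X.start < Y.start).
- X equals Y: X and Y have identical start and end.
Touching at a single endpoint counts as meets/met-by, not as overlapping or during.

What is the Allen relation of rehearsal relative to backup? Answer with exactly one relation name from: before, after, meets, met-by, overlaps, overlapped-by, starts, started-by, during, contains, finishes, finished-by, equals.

before

rehearsal = [08:55, 09:00]; backup = [11:15, 13:00].
Compare endpoints: rehearsal.start < backup.start, rehearsal.start < backup.end, rehearsal.end < backup.start, rehearsal.end < backup.end.
That pattern is 'before'.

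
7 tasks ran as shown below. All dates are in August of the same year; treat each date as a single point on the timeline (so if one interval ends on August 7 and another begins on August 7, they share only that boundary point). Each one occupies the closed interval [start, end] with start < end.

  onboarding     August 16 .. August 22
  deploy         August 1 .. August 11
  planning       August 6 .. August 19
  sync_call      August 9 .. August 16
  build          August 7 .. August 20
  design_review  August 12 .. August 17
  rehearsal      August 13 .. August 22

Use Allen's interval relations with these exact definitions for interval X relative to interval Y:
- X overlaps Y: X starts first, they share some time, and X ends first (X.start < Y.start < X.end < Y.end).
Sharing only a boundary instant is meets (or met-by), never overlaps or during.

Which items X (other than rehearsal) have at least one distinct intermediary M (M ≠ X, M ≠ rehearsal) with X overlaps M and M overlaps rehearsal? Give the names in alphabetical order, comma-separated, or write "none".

deploy, planning, sync_call

Target rehearsal = [August 13, August 22].
Intermediaries M with M overlaps rehearsal: build, design_review, planning, sync_call.
Via build — items with X overlaps build: deploy, planning.
Via design_review — items with X overlaps design_review: sync_call.
Via planning — items with X overlaps planning: deploy.
Via sync_call — items with X overlaps sync_call: deploy.
Union: deploy, planning, sync_call.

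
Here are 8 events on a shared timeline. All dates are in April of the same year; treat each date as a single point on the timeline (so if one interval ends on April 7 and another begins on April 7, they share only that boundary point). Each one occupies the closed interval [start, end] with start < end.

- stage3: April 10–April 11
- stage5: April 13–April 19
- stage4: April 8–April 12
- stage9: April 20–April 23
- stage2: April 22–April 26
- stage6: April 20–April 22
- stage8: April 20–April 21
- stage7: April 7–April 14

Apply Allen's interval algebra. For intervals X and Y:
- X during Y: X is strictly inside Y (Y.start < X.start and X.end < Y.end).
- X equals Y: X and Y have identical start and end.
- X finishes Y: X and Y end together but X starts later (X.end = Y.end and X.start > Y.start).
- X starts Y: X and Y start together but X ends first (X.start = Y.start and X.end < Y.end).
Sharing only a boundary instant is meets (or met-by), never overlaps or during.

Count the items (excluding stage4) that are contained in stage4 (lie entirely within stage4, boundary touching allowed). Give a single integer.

Target stage4 = [April 8, April 12].
stage2 [April 22, April 26] → after → no.
stage3 [April 10, April 11] → during → counts.
stage5 [April 13, April 19] → after → no.
stage6 [April 20, April 22] → after → no.
stage7 [April 7, April 14] → contains → no.
stage8 [April 20, April 21] → after → no.
stage9 [April 20, April 23] → after → no.
Total: 1.

1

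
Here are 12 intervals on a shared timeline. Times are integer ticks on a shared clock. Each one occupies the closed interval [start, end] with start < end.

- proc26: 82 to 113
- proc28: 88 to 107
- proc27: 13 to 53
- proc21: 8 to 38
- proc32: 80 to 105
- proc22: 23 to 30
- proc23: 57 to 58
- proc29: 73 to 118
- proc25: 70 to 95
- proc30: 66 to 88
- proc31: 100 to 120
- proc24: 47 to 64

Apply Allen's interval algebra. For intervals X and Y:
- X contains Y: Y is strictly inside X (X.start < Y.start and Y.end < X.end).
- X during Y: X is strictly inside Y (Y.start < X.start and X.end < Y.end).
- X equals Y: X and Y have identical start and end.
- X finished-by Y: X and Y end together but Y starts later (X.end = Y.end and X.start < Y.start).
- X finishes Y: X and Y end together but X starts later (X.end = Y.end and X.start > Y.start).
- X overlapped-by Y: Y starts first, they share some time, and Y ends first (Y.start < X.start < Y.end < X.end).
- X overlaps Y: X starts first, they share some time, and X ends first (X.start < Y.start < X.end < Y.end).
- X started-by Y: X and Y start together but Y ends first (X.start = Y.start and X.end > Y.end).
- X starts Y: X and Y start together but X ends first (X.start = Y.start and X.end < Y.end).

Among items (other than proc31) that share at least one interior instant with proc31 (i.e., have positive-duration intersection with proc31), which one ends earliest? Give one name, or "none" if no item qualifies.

Target proc31 = [100, 120].
proc21 [8, 38] → before → excluded.
proc22 [23, 30] → before → excluded.
proc23 [57, 58] → before → excluded.
proc24 [47, 64] → before → excluded.
proc25 [70, 95] → before → excluded.
proc26 [82, 113] → overlaps → candidate.
proc27 [13, 53] → before → excluded.
proc28 [88, 107] → overlaps → candidate.
proc29 [73, 118] → overlaps → candidate.
proc30 [66, 88] → before → excluded.
proc32 [80, 105] → overlaps → candidate.
Among candidates, earliest end is 105 → proc32.

proc32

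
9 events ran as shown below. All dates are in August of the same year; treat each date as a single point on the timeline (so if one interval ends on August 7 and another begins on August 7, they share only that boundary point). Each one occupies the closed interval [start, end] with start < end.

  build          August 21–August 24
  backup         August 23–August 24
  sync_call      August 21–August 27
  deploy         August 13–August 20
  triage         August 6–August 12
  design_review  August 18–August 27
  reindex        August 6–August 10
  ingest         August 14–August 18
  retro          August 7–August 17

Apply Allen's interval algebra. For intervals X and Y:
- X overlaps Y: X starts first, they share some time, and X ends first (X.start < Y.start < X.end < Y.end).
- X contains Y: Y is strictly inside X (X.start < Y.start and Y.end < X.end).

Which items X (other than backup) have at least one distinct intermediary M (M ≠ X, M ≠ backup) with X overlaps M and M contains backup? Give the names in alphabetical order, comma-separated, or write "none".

deploy

Target backup = [August 23, August 24].
Intermediaries M with M contains backup: design_review, sync_call.
Via design_review — items with X overlaps design_review: deploy.
Via sync_call — items with X overlaps sync_call: none.
Union: deploy.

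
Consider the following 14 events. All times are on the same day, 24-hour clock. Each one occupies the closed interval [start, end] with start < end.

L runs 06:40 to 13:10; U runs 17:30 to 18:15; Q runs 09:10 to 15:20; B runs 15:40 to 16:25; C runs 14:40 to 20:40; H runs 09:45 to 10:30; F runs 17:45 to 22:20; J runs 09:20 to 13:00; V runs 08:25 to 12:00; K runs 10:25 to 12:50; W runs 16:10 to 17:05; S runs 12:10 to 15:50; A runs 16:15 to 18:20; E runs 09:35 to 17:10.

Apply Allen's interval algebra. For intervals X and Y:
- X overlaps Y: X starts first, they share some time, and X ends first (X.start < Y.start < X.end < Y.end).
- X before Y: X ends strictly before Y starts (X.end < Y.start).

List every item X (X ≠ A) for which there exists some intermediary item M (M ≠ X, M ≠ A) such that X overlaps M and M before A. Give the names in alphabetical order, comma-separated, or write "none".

Target A = [16:15, 18:20].
Intermediaries M with M before A: H, J, K, L, Q, S, V.
Via H — items with X overlaps H: none.
Via J — items with X overlaps J: V.
Via K — items with X overlaps K: H, V.
Via L — items with X overlaps L: none.
Via Q — items with X overlaps Q: L, V.
Via S — items with X overlaps S: J, K, L, Q.
Via V — items with X overlaps V: none.
Union: H, J, K, L, Q, V.

H, J, K, L, Q, V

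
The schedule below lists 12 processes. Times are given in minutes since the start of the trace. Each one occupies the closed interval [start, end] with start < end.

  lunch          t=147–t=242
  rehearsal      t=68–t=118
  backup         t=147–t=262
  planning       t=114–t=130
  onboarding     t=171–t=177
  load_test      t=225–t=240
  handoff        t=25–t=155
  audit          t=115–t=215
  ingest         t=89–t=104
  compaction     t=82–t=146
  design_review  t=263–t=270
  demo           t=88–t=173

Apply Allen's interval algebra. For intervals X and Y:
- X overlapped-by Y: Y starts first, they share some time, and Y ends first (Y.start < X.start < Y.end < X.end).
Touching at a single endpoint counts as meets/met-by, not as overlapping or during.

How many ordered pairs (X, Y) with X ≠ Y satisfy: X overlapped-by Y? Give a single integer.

17

Checking all 132 ordered pairs for relation 'overlapped-by'; matching pairs in alphabetical order:
(audit, compaction): audit overlapped-by compaction ✓
(audit, demo): audit overlapped-by demo ✓
(audit, handoff): audit overlapped-by handoff ✓
(audit, planning): audit overlapped-by planning ✓
(audit, rehearsal): audit overlapped-by rehearsal ✓
(backup, audit): backup overlapped-by audit ✓
(backup, demo): backup overlapped-by demo ✓
(backup, handoff): backup overlapped-by handoff ✓
(compaction, rehearsal): compaction overlapped-by rehearsal ✓
(demo, compaction): demo overlapped-by compaction ✓
(demo, handoff): demo overlapped-by handoff ✓
(demo, rehearsal): demo overlapped-by rehearsal ✓
(lunch, audit): lunch overlapped-by audit ✓
(lunch, demo): lunch overlapped-by demo ✓
(lunch, handoff): lunch overlapped-by handoff ✓
(onboarding, demo): onboarding overlapped-by demo ✓
(planning, rehearsal): planning overlapped-by rehearsal ✓
Count: 17.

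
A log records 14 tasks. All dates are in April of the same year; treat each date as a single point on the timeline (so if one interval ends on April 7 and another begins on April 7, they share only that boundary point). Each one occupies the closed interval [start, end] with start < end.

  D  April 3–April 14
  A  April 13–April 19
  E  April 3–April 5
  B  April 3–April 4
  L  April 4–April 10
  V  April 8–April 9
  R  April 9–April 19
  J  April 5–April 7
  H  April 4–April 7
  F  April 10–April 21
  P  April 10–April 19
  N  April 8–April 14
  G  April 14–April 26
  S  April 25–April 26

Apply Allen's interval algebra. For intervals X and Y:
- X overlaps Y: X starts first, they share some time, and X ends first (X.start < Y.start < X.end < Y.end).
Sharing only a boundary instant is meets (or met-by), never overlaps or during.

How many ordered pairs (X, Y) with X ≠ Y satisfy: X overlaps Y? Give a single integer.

Checking all 182 ordered pairs for relation 'overlaps'; matching pairs in alphabetical order:
(A, G): A overlaps G ✓
(D, A): D overlaps A ✓
(D, F): D overlaps F ✓
(D, P): D overlaps P ✓
(D, R): D overlaps R ✓
(E, H): E overlaps H ✓
(E, L): E overlaps L ✓
(F, G): F overlaps G ✓
(L, N): L overlaps N ✓
(L, R): L overlaps R ✓
(N, A): N overlaps A ✓
(N, F): N overlaps F ✓
(N, P): N overlaps P ✓
(N, R): N overlaps R ✓
(P, G): P overlaps G ✓
(R, F): R overlaps F ✓
(R, G): R overlaps G ✓
Count: 17.

17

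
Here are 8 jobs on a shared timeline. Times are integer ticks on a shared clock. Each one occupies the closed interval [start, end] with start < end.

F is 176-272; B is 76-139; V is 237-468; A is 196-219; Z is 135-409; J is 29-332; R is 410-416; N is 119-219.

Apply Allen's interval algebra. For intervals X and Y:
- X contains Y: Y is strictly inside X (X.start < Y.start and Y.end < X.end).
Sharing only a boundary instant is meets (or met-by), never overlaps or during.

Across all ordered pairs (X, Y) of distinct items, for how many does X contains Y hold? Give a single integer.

Checking all 56 ordered pairs for relation 'contains'; matching pairs in alphabetical order:
(F, A): F contains A ✓
(J, A): J contains A ✓
(J, B): J contains B ✓
(J, F): J contains F ✓
(J, N): J contains N ✓
(V, R): V contains R ✓
(Z, A): Z contains A ✓
(Z, F): Z contains F ✓
Count: 8.

8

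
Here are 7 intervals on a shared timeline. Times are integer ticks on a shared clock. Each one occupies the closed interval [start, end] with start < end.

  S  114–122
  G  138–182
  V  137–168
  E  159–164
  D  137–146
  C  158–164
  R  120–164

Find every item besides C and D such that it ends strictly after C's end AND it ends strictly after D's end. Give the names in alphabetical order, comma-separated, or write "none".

G, V

Conditions: its end is strictly after C's end (X.end > 164) AND its end is strictly after D's end (X.end > 146).
E: end 164 > 164? ✗; end 164 > 146? ✓ → no.
G: end 182 > 164? ✓; end 182 > 146? ✓ → yes.
R: end 164 > 164? ✗; end 164 > 146? ✓ → no.
S: end 122 > 164? ✗; end 122 > 146? ✗ → no.
V: end 168 > 164? ✓; end 168 > 146? ✓ → yes.
Result: G, V.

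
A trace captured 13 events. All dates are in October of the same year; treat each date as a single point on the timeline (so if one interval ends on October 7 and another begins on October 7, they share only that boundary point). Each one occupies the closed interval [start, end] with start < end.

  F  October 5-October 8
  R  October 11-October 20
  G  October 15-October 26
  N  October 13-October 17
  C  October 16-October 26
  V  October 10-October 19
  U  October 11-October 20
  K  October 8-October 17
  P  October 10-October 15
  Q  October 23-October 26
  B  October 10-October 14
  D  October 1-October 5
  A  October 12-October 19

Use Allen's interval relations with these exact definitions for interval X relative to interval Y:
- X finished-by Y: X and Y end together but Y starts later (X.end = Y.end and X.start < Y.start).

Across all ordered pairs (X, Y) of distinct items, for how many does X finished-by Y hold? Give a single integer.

Checking all 156 ordered pairs for relation 'finished-by'; matching pairs in alphabetical order:
(C, Q): C finished-by Q ✓
(G, C): G finished-by C ✓
(G, Q): G finished-by Q ✓
(K, N): K finished-by N ✓
(V, A): V finished-by A ✓
Count: 5.

5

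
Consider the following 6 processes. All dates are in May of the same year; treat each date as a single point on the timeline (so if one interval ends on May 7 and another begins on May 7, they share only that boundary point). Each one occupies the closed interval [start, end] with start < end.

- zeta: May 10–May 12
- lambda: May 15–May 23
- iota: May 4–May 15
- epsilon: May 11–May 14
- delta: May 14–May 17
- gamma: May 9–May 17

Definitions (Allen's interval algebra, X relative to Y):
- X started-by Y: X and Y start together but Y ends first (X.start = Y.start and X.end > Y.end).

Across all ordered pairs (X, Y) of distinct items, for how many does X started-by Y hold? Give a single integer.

Checking all 30 ordered pairs for relation 'started-by'; matching pairs in alphabetical order:
No pair satisfies it.
Count: 0.

0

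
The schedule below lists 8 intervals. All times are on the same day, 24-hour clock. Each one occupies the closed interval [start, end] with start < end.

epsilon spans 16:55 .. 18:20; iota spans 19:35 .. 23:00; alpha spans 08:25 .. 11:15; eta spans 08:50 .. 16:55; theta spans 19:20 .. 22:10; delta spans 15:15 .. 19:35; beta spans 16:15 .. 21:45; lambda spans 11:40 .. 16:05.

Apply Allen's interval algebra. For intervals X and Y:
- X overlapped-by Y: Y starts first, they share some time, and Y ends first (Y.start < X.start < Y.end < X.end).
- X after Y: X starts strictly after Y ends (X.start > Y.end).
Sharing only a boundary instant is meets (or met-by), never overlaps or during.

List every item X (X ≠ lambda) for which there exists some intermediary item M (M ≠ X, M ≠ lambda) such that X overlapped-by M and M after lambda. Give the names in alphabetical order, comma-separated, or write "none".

Target lambda = [11:40, 16:05].
Intermediaries M with M after lambda: beta, epsilon, iota, theta.
Via beta — items with X overlapped-by beta: iota, theta.
Via epsilon — items with X overlapped-by epsilon: none.
Via iota — items with X overlapped-by iota: none.
Via theta — items with X overlapped-by theta: iota.
Union: iota, theta.

iota, theta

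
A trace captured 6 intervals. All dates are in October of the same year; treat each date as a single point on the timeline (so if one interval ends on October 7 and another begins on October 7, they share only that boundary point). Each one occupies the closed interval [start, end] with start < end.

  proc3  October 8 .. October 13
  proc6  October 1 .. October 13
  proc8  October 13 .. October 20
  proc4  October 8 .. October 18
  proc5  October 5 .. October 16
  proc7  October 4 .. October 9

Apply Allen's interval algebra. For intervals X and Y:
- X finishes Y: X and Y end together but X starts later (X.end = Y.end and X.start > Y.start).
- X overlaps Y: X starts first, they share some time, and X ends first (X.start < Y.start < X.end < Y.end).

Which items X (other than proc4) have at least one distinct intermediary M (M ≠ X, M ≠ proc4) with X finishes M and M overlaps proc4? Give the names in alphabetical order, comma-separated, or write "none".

proc3

Target proc4 = [October 8, October 18].
Intermediaries M with M overlaps proc4: proc5, proc6, proc7.
Via proc5 — items with X finishes proc5: none.
Via proc6 — items with X finishes proc6: proc3.
Via proc7 — items with X finishes proc7: none.
Union: proc3.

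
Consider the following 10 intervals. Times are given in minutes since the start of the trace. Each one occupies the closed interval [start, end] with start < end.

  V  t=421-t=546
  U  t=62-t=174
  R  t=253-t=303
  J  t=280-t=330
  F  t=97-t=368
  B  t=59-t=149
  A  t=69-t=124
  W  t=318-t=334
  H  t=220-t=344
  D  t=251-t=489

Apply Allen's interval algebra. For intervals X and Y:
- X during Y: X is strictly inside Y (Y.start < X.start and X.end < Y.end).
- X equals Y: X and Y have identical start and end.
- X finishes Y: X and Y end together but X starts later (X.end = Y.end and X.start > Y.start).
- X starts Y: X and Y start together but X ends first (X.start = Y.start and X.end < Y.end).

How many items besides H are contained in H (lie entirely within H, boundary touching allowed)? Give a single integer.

3

Target H = [t=220, t=344].
A [t=69, t=124] → before → no.
B [t=59, t=149] → before → no.
D [t=251, t=489] → overlapped-by → no.
F [t=97, t=368] → contains → no.
J [t=280, t=330] → during → counts.
R [t=253, t=303] → during → counts.
U [t=62, t=174] → before → no.
V [t=421, t=546] → after → no.
W [t=318, t=334] → during → counts.
Total: 3.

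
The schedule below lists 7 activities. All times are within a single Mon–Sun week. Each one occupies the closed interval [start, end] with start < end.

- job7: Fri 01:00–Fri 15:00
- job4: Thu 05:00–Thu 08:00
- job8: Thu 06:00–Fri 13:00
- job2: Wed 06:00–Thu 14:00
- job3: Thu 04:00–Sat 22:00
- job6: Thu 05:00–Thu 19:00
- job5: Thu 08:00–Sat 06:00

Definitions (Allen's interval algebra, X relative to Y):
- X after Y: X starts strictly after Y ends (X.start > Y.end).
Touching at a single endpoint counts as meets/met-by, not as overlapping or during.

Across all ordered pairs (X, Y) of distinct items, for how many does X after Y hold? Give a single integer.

3

Checking all 42 ordered pairs for relation 'after'; matching pairs in alphabetical order:
(job7, job2): job7 after job2 ✓
(job7, job4): job7 after job4 ✓
(job7, job6): job7 after job6 ✓
Count: 3.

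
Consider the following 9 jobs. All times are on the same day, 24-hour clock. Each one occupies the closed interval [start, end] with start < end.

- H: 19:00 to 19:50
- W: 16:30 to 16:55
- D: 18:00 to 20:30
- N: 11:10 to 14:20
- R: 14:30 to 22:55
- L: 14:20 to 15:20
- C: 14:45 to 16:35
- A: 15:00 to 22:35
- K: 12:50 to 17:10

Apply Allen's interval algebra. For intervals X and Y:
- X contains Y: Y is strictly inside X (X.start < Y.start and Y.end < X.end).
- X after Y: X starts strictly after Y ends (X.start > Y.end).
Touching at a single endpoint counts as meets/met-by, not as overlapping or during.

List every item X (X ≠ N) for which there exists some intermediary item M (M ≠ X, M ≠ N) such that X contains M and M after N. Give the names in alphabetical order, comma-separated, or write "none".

A, D, K, R

Target N = [11:10, 14:20].
Intermediaries M with M after N: A, C, D, H, R, W.
Via A — items with X contains A: R.
Via C — items with X contains C: K, R.
Via D — items with X contains D: A, R.
Via H — items with X contains H: A, D, R.
Via R — items with X contains R: none.
Via W — items with X contains W: A, K, R.
Union: A, D, K, R.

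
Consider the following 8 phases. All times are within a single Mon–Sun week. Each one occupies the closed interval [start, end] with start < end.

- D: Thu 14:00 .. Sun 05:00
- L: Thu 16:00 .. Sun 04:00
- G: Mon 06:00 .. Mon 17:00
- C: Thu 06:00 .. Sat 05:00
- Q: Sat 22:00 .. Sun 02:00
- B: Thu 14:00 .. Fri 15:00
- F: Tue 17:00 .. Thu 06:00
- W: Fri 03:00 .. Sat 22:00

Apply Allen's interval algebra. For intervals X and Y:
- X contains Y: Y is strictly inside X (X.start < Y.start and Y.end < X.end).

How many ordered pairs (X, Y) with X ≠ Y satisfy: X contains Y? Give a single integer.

6

Checking all 56 ordered pairs for relation 'contains'; matching pairs in alphabetical order:
(C, B): C contains B ✓
(D, L): D contains L ✓
(D, Q): D contains Q ✓
(D, W): D contains W ✓
(L, Q): L contains Q ✓
(L, W): L contains W ✓
Count: 6.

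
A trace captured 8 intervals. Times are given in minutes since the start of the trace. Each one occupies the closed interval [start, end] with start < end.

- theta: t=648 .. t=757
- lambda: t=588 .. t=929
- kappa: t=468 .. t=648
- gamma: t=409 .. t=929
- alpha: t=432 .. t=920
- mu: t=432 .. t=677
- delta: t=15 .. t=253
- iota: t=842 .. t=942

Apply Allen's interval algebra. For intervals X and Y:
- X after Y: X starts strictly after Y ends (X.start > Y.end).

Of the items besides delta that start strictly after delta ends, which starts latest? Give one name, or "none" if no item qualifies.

iota

Target delta = [t=15, t=253].
alpha [t=432, t=920] → after → candidate.
gamma [t=409, t=929] → after → candidate.
iota [t=842, t=942] → after → candidate.
kappa [t=468, t=648] → after → candidate.
lambda [t=588, t=929] → after → candidate.
mu [t=432, t=677] → after → candidate.
theta [t=648, t=757] → after → candidate.
Among candidates, latest start is t=842 → iota.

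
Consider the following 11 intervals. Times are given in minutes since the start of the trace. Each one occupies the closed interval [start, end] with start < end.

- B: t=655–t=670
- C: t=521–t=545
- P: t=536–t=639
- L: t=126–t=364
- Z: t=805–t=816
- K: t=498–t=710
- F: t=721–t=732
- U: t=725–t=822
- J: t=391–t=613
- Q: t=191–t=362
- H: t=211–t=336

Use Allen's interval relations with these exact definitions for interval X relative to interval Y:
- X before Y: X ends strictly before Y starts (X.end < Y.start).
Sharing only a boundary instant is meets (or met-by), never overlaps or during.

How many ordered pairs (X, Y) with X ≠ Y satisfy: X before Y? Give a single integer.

Checking all 110 ordered pairs for relation 'before'; matching pairs in alphabetical order:
(B, F): B before F ✓
(B, U): B before U ✓
(B, Z): B before Z ✓
(C, B): C before B ✓
(C, F): C before F ✓
(C, U): C before U ✓
(C, Z): C before Z ✓
(F, Z): F before Z ✓
(H, B): H before B ✓
(H, C): H before C ✓
(H, F): H before F ✓
(H, J): H before J ✓
(H, K): H before K ✓
(H, P): H before P ✓
(H, U): H before U ✓
(H, Z): H before Z ✓
(J, B): J before B ✓
(J, F): J before F ✓
(J, U): J before U ✓
(J, Z): J before Z ✓
(K, F): K before F ✓
(K, U): K before U ✓
(K, Z): K before Z ✓
(L, B): L before B ✓
... plus 19 further pairs not listed.
Count: 43.

43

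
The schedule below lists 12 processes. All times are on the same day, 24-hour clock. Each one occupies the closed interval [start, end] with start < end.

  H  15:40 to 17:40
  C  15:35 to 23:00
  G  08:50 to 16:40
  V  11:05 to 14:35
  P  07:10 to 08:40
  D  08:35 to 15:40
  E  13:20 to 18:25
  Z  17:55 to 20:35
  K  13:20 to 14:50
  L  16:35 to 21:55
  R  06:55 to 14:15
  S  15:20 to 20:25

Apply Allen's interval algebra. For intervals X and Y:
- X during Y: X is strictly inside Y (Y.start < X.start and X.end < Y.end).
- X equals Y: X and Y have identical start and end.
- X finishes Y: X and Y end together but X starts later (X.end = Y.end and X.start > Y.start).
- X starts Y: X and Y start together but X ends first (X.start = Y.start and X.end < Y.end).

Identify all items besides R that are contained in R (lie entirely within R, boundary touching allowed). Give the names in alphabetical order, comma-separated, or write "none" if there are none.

Target R = [06:55, 14:15].
C [15:35, 23:00] → after → no.
D [08:35, 15:40] → overlapped-by → no.
E [13:20, 18:25] → overlapped-by → no.
G [08:50, 16:40] → overlapped-by → no.
H [15:40, 17:40] → after → no.
K [13:20, 14:50] → overlapped-by → no.
L [16:35, 21:55] → after → no.
P [07:10, 08:40] → during → yes.
S [15:20, 20:25] → after → no.
V [11:05, 14:35] → overlapped-by → no.
Z [17:55, 20:35] → after → no.
Result: P.

P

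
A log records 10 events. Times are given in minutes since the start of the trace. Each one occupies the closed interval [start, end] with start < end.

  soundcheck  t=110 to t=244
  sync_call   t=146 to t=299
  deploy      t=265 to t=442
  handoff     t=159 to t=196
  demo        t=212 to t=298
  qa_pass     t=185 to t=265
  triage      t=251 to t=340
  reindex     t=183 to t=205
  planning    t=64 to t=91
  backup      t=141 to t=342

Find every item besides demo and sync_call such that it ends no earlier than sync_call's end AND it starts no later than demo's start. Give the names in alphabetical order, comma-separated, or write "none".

backup

Conditions: its end is no earlier than sync_call's end (X.end >= t=299) AND its start is no later than demo's start (X.start <= t=212).
backup: end t=342 >= t=299? ✓; start t=141 <= t=212? ✓ → yes.
deploy: end t=442 >= t=299? ✓; start t=265 <= t=212? ✗ → no.
handoff: end t=196 >= t=299? ✗; start t=159 <= t=212? ✓ → no.
planning: end t=91 >= t=299? ✗; start t=64 <= t=212? ✓ → no.
qa_pass: end t=265 >= t=299? ✗; start t=185 <= t=212? ✓ → no.
reindex: end t=205 >= t=299? ✗; start t=183 <= t=212? ✓ → no.
soundcheck: end t=244 >= t=299? ✗; start t=110 <= t=212? ✓ → no.
triage: end t=340 >= t=299? ✓; start t=251 <= t=212? ✗ → no.
Result: backup.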